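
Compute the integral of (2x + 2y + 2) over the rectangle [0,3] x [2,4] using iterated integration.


By Fubini, integrate in x first, then y.
Step 1: Fix y, integrate over x in [0,3]:
  integral(2x + 2y + 2, x=0..3)
  = 2*(3^2 - 0^2)/2 + (2y + 2)*(3 - 0)
  = 9 + (2y + 2)*3
  = 9 + 6y + 6
  = 15 + 6y
Step 2: Integrate over y in [2,4]:
  integral(15 + 6y, y=2..4)
  = 15*2 + 6*(4^2 - 2^2)/2
  = 30 + 36
  = 66


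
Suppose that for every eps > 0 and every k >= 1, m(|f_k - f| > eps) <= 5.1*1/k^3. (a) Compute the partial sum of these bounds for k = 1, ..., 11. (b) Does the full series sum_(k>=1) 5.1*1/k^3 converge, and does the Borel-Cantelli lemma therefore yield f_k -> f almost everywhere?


Step 1: List the terms 5.1*1/k^3 for k = 1 to 11:
  k=1: 5.1
  k=2: 0.6375
  k=3: 0.188889
  k=4: 0.079687
  k=5: 0.0408
  k=6: 0.023611
  k=7: 0.014869
  k=8: 0.009961
  k=9: 0.006996
  k=10: 0.0051
  k=11: 0.003832
Step 2: Partial sum = 5.1 + 0.6375 + 0.188889 + 0.079687 + 0.0408 + 0.023611 + 0.014869 + 0.009961 + 0.006996 + 0.0051 + 0.003832
     = 6.111245
Step 3: The full series sum_(k>=1) 5.1*1/k^3 converges (p-series with p = 3 > 1; a constant multiple of a convergent series converges).
Step 4: Fix eps > 0. Since sum_k m(|f_k - f| > eps) < infinity, the Borel-Cantelli lemma gives
        m(limsup_k {|f_k - f| > eps}) = 0, i.e. for a.e. x, |f_k(x) - f(x)| <= eps for all large k.
        Applying this with eps = 1/j for j = 1, 2, ... and intersecting the countably many full-measure sets,
        for a.e. x we get limsup_k |f_k(x) - f(x)| <= 1/j for every j, hence f_k -> f almost everywhere.
Conclusion: series converges; Borel-Cantelli yields f_k -> f a.e.


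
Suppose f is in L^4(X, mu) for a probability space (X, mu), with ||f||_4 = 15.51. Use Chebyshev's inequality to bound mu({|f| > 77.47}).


Chebyshev/Markov inequality: mu(|f| > eps) <= (||f||_p / eps)^p
Step 1: ||f||_4 / eps = 15.51 / 77.47 = 0.200207
Step 2: Raise to power p = 4:
  (0.200207)^4 = 0.001607
Step 3: Therefore mu(|f| > 77.47) <= 0.001607


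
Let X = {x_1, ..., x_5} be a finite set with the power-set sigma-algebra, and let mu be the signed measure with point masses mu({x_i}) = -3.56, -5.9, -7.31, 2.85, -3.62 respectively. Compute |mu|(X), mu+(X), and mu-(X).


Step 1: Every measurable set is a union of atoms (the cells / points), so a Hahn decomposition is
  obtained by grouping atoms by sign: P = union of atoms with mu > 0, N = union of the remaining atoms.
  Atoms in P (indices): 4;  atoms in N (indices): 1, 2, 3, 5
  Positive values: 2.85
  Negative values: -3.56, -5.9, -7.31, -3.62
Step 2: mu+(X) = mu(P) = sum of positive atom values = 2.85
Step 3: mu-(X) = -mu(N) = sum of |negative atom values| = 20.39
Step 4: |mu|(X) = mu+(X) + mu-(X) = 2.85 + 20.39 = 23.24


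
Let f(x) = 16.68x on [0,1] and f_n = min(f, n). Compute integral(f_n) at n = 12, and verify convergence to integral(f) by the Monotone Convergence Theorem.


f(x) = 16.68x on [0,1]; f_n(x) = min(16.68x, n). At n = 12:
Step 1: f(x) reaches 12 at x = 12/16.68 = 0.719424
Step 2: integral(f_12) = integral(16.68x, 0, 0.719424) + integral(12, 0.719424, 1)
       = 16.68*0.719424^2/2 + 12*(1 - 0.719424)
       = 4.316547 + 3.366906
       = 7.683453
Step 3: As n -> infinity, f_n increases to f, so by MCT integral(f_n) -> integral(f) = 16.68/2 = 8.34.
Convergence: integral(f_12) = 7.683453 -> 8.34 as n -> infinity


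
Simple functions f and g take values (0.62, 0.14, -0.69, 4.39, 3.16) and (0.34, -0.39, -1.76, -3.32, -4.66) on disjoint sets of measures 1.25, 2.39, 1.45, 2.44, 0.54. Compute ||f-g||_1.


Step 1: Compute differences f_i - g_i:
  0.62 - 0.34 = 0.28
  0.14 - -0.39 = 0.53
  -0.69 - -1.76 = 1.07
  4.39 - -3.32 = 7.71
  3.16 - -4.66 = 7.82
Step 2: Compute |diff|^1 * measure for each set:
  |0.28|^1 * 1.25 = 0.28 * 1.25 = 0.35
  |0.53|^1 * 2.39 = 0.53 * 2.39 = 1.2667
  |1.07|^1 * 1.45 = 1.07 * 1.45 = 1.5515
  |7.71|^1 * 2.44 = 7.71 * 2.44 = 18.8124
  |7.82|^1 * 0.54 = 7.82 * 0.54 = 4.2228
Step 3: Sum = 26.2034
Step 4: ||f-g||_1 = (26.2034)^(1/1) = 26.2034


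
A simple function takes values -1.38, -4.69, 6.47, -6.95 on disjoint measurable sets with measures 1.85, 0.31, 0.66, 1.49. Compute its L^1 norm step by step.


Step 1: Compute |f_i|^1 for each value:
  |-1.38|^1 = 1.38
  |-4.69|^1 = 4.69
  |6.47|^1 = 6.47
  |-6.95|^1 = 6.95
Step 2: Multiply by measures and sum:
  1.38 * 1.85 = 2.553
  4.69 * 0.31 = 1.4539
  6.47 * 0.66 = 4.2702
  6.95 * 1.49 = 10.3555
Sum = 2.553 + 1.4539 + 4.2702 + 10.3555 = 18.6326
Step 3: Take the p-th root:
||f||_1 = (18.6326)^(1/1) = 18.6326


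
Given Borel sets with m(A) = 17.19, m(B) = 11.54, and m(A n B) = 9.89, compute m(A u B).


By inclusion-exclusion: m(A u B) = m(A) + m(B) - m(A n B)
= 17.19 + 11.54 - 9.89
= 18.84


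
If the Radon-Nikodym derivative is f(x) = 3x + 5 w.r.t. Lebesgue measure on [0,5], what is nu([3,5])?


nu(A) = integral_A (dnu/dmu) dmu = integral_3^5 (3x + 5) dx
Step 1: Antiderivative F(x) = (3/2)x^2 + 5x
Step 2: F(5) = (3/2)*5^2 + 5*5 = 37.5 + 25 = 62.5
Step 3: F(3) = (3/2)*3^2 + 5*3 = 13.5 + 15 = 28.5
Step 4: nu([3,5]) = F(5) - F(3) = 62.5 - 28.5 = 34


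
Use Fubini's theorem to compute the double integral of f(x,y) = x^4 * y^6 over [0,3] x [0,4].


By Fubini's theorem, the double integral factors as a product of single integrals:
Step 1: integral_0^3 x^4 dx = [x^5/5] from 0 to 3
     = 3^5/5 = 48.6
Step 2: integral_0^4 y^6 dy = [y^7/7] from 0 to 4
     = 4^7/7 = 2340.571429
Step 3: Double integral = 48.6 * 2340.571429 = 113751.771429


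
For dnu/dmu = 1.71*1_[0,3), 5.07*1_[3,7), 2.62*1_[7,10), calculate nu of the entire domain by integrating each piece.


Integrate each piece of the Radon-Nikodym derivative:
Step 1: integral_0^3 1.71 dx = 1.71*(3-0) = 1.71*3 = 5.13
Step 2: integral_3^7 5.07 dx = 5.07*(7-3) = 5.07*4 = 20.28
Step 3: integral_7^10 2.62 dx = 2.62*(10-7) = 2.62*3 = 7.86
Total: 5.13 + 20.28 + 7.86 = 33.27


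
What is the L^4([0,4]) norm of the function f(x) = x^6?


Step 1: ||f||_4 = (integral_0^4 |x^6|^4 dx)^(1/4)
     = (integral_0^4 x^24 dx)^(1/4)
Step 2: integral_0^4 x^24 dx = [x^25/(25)] from 0 to 4 = 4^25/25
     = 1125899906842624/25 = 4.503600e+13
Step 3: ||f||_4 = (4.503600e+13)^(1/4) = 2590.537859


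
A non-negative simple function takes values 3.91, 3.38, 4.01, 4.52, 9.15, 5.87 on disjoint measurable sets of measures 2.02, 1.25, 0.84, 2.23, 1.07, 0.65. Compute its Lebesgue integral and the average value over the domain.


Step 1: Integral = sum(value_i * measure_i)
= 3.91*2.02 + 3.38*1.25 + 4.01*0.84 + 4.52*2.23 + 9.15*1.07 + 5.87*0.65
= 7.8982 + 4.225 + 3.3684 + 10.0796 + 9.7905 + 3.8155
= 39.1772
Step 2: Total measure of domain = 2.02 + 1.25 + 0.84 + 2.23 + 1.07 + 0.65 = 8.06
Step 3: Average value = 39.1772 / 8.06 = 4.860695


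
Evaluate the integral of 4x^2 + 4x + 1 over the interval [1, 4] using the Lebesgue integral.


The Lebesgue integral of a Riemann-integrable function agrees with the Riemann integral.
Antiderivative F(x) = (4/3)x^3 + (4/2)x^2 + 1x
F(4) = (4/3)*4^3 + (4/2)*4^2 + 1*4
     = (4/3)*64 + (4/2)*16 + 1*4
     = 85.333333 + 32 + 4
     = 121.333333
F(1) = 4.333333
Integral = F(4) - F(1) = 121.333333 - 4.333333 = 117


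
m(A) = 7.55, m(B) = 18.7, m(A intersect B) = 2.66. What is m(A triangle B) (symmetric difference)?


m(A Delta B) = m(A) + m(B) - 2*m(A n B)
= 7.55 + 18.7 - 2*2.66
= 7.55 + 18.7 - 5.32
= 20.93


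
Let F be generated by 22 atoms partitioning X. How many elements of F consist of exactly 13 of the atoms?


Each element of F is a union of some subset of the 22 atoms.
Elements that are unions of exactly 13 atoms correspond to 13-element subsets of the 22 atoms.
Count = C(22, 13) = 22! / (13! * 9!) = 497420.


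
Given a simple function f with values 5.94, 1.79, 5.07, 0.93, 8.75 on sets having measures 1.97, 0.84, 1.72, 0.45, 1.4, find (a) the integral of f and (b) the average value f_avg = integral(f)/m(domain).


Step 1: Integral = sum(value_i * measure_i)
= 5.94*1.97 + 1.79*0.84 + 5.07*1.72 + 0.93*0.45 + 8.75*1.4
= 11.7018 + 1.5036 + 8.7204 + 0.4185 + 12.25
= 34.5943
Step 2: Total measure of domain = 1.97 + 0.84 + 1.72 + 0.45 + 1.4 = 6.38
Step 3: Average value = 34.5943 / 6.38 = 5.422304


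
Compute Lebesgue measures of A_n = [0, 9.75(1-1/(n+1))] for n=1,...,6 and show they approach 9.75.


By continuity of measure from below: if A_n increases to A, then m(A_n) -> m(A).
Here A = [0, 9.75], so m(A) = 9.75
Step 1: a_1 = 9.75*(1 - 1/2) = 4.875, m(A_1) = 4.875
Step 2: a_2 = 9.75*(1 - 1/3) = 6.5, m(A_2) = 6.5
Step 3: a_3 = 9.75*(1 - 1/4) = 7.3125, m(A_3) = 7.3125
Step 4: a_4 = 9.75*(1 - 1/5) = 7.8, m(A_4) = 7.8
Step 5: a_5 = 9.75*(1 - 1/6) = 8.125, m(A_5) = 8.125
Step 6: a_6 = 9.75*(1 - 1/7) = 8.3571, m(A_6) = 8.3571
Limit: m(A_n) -> m([0,9.75]) = 9.75


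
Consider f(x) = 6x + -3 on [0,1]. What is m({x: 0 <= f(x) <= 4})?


f^(-1)([0, 4]) = {x : 0 <= 6x + -3 <= 4}
Solving: (0 - -3)/6 <= x <= (4 - -3)/6
= [0.5, 1.166667]
Intersecting with [0,1]: [0.5, 1]
Measure = 1 - 0.5 = 0.5


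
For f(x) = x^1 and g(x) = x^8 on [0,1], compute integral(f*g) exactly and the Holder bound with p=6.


Step 1: Exact integral of f*g = integral(x^9, 0, 1) = 1/10
     = 0.1
Step 2: Holder bound with p=6, q=1.2:
  ||f||_p = (integral x^6 dx)^(1/6) = (1/7)^(1/6) = 0.72302
  ||g||_q = (integral x^9.6 dx)^(1/1.2) = (1/10.6)^(1/1.2) = 0.139823
Step 3: Holder bound = ||f||_p * ||g||_q = 0.72302 * 0.139823 = 0.101095
Verification: 0.1 <= 0.101095 (Holder holds)


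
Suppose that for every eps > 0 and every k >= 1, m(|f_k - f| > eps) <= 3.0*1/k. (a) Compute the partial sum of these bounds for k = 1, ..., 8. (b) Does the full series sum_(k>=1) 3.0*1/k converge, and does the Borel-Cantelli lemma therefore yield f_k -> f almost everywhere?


Step 1: List the terms 3.0*1/k for k = 1 to 8:
  k=1: 3
  k=2: 1.5
  k=3: 1
  k=4: 0.75
  k=5: 0.6
  k=6: 0.5
  k=7: 0.428571
  k=8: 0.375
Step 2: Partial sum = 3 + 1.5 + 1 + 0.75 + 0.6 + 0.5 + 0.428571 + 0.375
     = 8.153571
Step 3: The full series sum_(k>=1) 3.0*1/k diverges (harmonic series, p = 1; a nonzero constant multiple of a divergent series diverges).
Step 4: The (first) Borel-Cantelli lemma requires a summable sequence of measures, so it does not apply here;
        from this bound alone no conclusion about a.e. convergence can be drawn (convergence in measure still
        gives an a.e.-convergent subsequence, but not a.e. convergence of the whole sequence).
Conclusion: series diverges; Borel-Cantelli is inconclusive about a.e. convergence of f_k.


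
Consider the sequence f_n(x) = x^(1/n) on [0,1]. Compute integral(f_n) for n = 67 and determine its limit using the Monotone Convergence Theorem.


At n = 67: f_67(x) = x^(1/67).
Step 1: integral(x^(1/67), 0, 1) = [x^(1/67+1) / (1/67+1)] from 0 to 1
     = 1 / (1/67 + 1) = 1 / ((67+1)/67) = 67/(67+1)
     = 67/68 = 0.985294
Step 2: As n -> infinity, f_n(x) = x^(1/n) -> 1 for x in (0,1], and f_n is increasing in n.
By MCT, lim_n integral(f_n) = integral(lim_n f_n) = integral(1, 0, 1) = 1.
Step 3: Verify convergence: 67/68 = 0.985294 -> 1


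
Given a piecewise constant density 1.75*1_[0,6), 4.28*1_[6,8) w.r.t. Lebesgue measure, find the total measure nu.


Integrate each piece of the Radon-Nikodym derivative:
Step 1: integral_0^6 1.75 dx = 1.75*(6-0) = 1.75*6 = 10.5
Step 2: integral_6^8 4.28 dx = 4.28*(8-6) = 4.28*2 = 8.56
Total: 10.5 + 8.56 = 19.06


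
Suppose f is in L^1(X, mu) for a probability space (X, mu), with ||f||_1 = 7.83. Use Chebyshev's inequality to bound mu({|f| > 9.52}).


Chebyshev/Markov inequality: mu(|f| > eps) <= (||f||_p / eps)^p
Step 1: ||f||_1 / eps = 7.83 / 9.52 = 0.822479
Step 2: Raise to power p = 1:
  (0.822479)^1 = 0.822479
Step 3: Therefore mu(|f| > 9.52) <= 0.822479


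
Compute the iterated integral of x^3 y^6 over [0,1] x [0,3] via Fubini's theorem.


By Fubini's theorem, the double integral factors as a product of single integrals:
Step 1: integral_0^1 x^3 dx = [x^4/4] from 0 to 1
     = 1^4/4 = 0.25
Step 2: integral_0^3 y^6 dy = [y^7/7] from 0 to 3
     = 3^7/7 = 312.428571
Step 3: Double integral = 0.25 * 312.428571 = 78.107143


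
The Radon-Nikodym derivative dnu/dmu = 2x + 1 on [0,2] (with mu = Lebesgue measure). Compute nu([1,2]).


nu(A) = integral_A (dnu/dmu) dmu = integral_1^2 (2x + 1) dx
Step 1: Antiderivative F(x) = (2/2)x^2 + 1x
Step 2: F(2) = (2/2)*2^2 + 1*2 = 4 + 2 = 6
Step 3: F(1) = (2/2)*1^2 + 1*1 = 1 + 1 = 2
Step 4: nu([1,2]) = F(2) - F(1) = 6 - 2 = 4


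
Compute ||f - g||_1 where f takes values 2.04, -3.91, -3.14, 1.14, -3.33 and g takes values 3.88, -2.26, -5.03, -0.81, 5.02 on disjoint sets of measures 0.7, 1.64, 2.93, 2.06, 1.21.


Step 1: Compute differences f_i - g_i:
  2.04 - 3.88 = -1.84
  -3.91 - -2.26 = -1.65
  -3.14 - -5.03 = 1.89
  1.14 - -0.81 = 1.95
  -3.33 - 5.02 = -8.35
Step 2: Compute |diff|^1 * measure for each set:
  |-1.84|^1 * 0.7 = 1.84 * 0.7 = 1.288
  |-1.65|^1 * 1.64 = 1.65 * 1.64 = 2.706
  |1.89|^1 * 2.93 = 1.89 * 2.93 = 5.5377
  |1.95|^1 * 2.06 = 1.95 * 2.06 = 4.017
  |-8.35|^1 * 1.21 = 8.35 * 1.21 = 10.1035
Step 3: Sum = 23.6522
Step 4: ||f-g||_1 = (23.6522)^(1/1) = 23.6522


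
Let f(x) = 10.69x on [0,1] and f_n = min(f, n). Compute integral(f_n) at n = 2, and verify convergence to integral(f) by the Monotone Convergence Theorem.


f(x) = 10.69x on [0,1]; f_n(x) = min(10.69x, n). At n = 2:
Step 1: f(x) reaches 2 at x = 2/10.69 = 0.187091
Step 2: integral(f_2) = integral(10.69x, 0, 0.187091) + integral(2, 0.187091, 1)
       = 10.69*0.187091^2/2 + 2*(1 - 0.187091)
       = 0.187091 + 1.625819
       = 1.812909
Step 3: As n -> infinity, f_n increases to f, so by MCT integral(f_n) -> integral(f) = 10.69/2 = 5.345.
Convergence: integral(f_2) = 1.812909 -> 5.345 as n -> infinity


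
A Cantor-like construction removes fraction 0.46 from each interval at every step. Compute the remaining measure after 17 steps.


Step 1: At each step, fraction remaining = 1 - 0.46 = 0.54
Step 2: After 17 steps, measure = (0.54)^17
Result = 2.822890e-05


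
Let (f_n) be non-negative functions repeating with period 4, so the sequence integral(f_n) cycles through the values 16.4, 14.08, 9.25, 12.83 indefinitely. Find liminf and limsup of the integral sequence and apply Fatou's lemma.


The sequence (integral(f_n)) is periodic with period 4, repeating the values 16.4, 14.08, 9.25, 12.83 indefinitely.
Step 1: For a periodic sequence, every tail (a_m, a_(m+1), ...) contains all 4 period values infinitely often.
Step 2: Hence inf of every tail = min of the period values = min(16.4, 14.08, 9.25, 12.83) = 9.25.
        liminf_n integral(f_n) = sup over m of (inf of tail from m) = 9.25.
Step 3: Similarly sup of every tail = max of the period values = 16.4.
        limsup_n integral(f_n) = 16.4.
Step 4: Fatou's lemma: integral(liminf_n f_n) <= liminf_n integral(f_n) = 9.25.
        So the integral of the pointwise liminf is at most 9.25.


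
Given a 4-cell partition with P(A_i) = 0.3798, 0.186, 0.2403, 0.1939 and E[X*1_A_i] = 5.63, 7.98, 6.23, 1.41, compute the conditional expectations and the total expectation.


For each cell A_i: E[X|A_i] = E[X*1_A_i] / P(A_i)
Step 1: E[X|A_1] = 5.63 / 0.3798 = 14.823591
Step 2: E[X|A_2] = 7.98 / 0.186 = 42.903226
Step 3: E[X|A_3] = 6.23 / 0.2403 = 25.925926
Step 4: E[X|A_4] = 1.41 / 0.1939 = 7.27179
Verification: E[X] = sum E[X*1_A_i] = 5.63 + 7.98 + 6.23 + 1.41 = 21.25


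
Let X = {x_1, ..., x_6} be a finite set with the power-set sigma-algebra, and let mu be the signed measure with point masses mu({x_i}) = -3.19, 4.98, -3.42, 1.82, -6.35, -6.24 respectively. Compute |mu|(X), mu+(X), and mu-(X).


Step 1: Every measurable set is a union of atoms (the cells / points), so a Hahn decomposition is
  obtained by grouping atoms by sign: P = union of atoms with mu > 0, N = union of the remaining atoms.
  Atoms in P (indices): 2, 4;  atoms in N (indices): 1, 3, 5, 6
  Positive values: 4.98, 1.82
  Negative values: -3.19, -3.42, -6.35, -6.24
Step 2: mu+(X) = mu(P) = sum of positive atom values = 6.8
Step 3: mu-(X) = -mu(N) = sum of |negative atom values| = 19.2
Step 4: |mu|(X) = mu+(X) + mu-(X) = 6.8 + 19.2 = 26


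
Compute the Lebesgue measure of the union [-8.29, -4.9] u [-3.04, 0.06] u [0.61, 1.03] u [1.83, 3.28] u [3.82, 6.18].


For pairwise disjoint intervals, m(union) = sum of lengths.
= (-4.9 - -8.29) + (0.06 - -3.04) + (1.03 - 0.61) + (3.28 - 1.83) + (6.18 - 3.82)
= 3.39 + 3.1 + 0.42 + 1.45 + 2.36
= 10.72


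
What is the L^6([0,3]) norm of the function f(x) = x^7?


Step 1: ||f||_6 = (integral_0^3 |x^7|^6 dx)^(1/6)
     = (integral_0^3 x^42 dx)^(1/6)
Step 2: integral_0^3 x^42 dx = [x^43/(43)] from 0 to 3 = 3^43/43
     = 328256967394537077627/43 = 7.633883e+18
Step 3: ||f||_6 = (7.633883e+18)^(1/6) = 1403.2151


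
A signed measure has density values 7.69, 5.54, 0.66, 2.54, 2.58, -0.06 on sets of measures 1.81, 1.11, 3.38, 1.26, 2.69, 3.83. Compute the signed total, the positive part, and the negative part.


Step 1: Compute signed measure on each set:
  Set 1: 7.69 * 1.81 = 13.9189
  Set 2: 5.54 * 1.11 = 6.1494
  Set 3: 0.66 * 3.38 = 2.2308
  Set 4: 2.54 * 1.26 = 3.2004
  Set 5: 2.58 * 2.69 = 6.9402
  Set 6: -0.06 * 3.83 = -0.2298
Step 2: Total signed measure = (13.9189) + (6.1494) + (2.2308) + (3.2004) + (6.9402) + (-0.2298)
     = 32.2099
Step 3: Positive part mu+(X) = sum of positive contributions = 32.4397
Step 4: Negative part mu-(X) = |sum of negative contributions| = 0.2298


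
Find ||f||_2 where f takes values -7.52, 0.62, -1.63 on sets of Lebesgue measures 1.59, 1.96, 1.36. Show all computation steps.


Step 1: Compute |f_i|^2 for each value:
  |-7.52|^2 = 56.5504
  |0.62|^2 = 0.3844
  |-1.63|^2 = 2.6569
Step 2: Multiply by measures and sum:
  56.5504 * 1.59 = 89.915136
  0.3844 * 1.96 = 0.753424
  2.6569 * 1.36 = 3.613384
Sum = 89.915136 + 0.753424 + 3.613384 = 94.281944
Step 3: Take the p-th root:
||f||_2 = (94.281944)^(1/2) = 9.709889


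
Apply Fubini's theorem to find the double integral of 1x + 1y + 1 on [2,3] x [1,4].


By Fubini, integrate in x first, then y.
Step 1: Fix y, integrate over x in [2,3]:
  integral(1x + 1y + 1, x=2..3)
  = 1*(3^2 - 2^2)/2 + (1y + 1)*(3 - 2)
  = 2.5 + (1y + 1)*1
  = 2.5 + 1y + 1
  = 3.5 + 1y
Step 2: Integrate over y in [1,4]:
  integral(3.5 + 1y, y=1..4)
  = 3.5*3 + 1*(4^2 - 1^2)/2
  = 10.5 + 7.5
  = 18


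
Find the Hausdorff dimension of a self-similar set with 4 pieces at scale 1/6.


For a self-similar set with N copies scaled by 1/r:
dim_H = log(N)/log(r) = log(4)/log(6)
= 1.386294/1.791759
= 0.773706


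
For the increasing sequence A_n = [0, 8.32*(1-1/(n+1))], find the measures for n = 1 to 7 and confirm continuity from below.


By continuity of measure from below: if A_n increases to A, then m(A_n) -> m(A).
Here A = [0, 8.32], so m(A) = 8.32
Step 1: a_1 = 8.32*(1 - 1/2) = 4.16, m(A_1) = 4.16
Step 2: a_2 = 8.32*(1 - 1/3) = 5.5467, m(A_2) = 5.5467
Step 3: a_3 = 8.32*(1 - 1/4) = 6.24, m(A_3) = 6.24
Step 4: a_4 = 8.32*(1 - 1/5) = 6.656, m(A_4) = 6.656
Step 5: a_5 = 8.32*(1 - 1/6) = 6.9333, m(A_5) = 6.9333
Step 6: a_6 = 8.32*(1 - 1/7) = 7.1314, m(A_6) = 7.1314
Step 7: a_7 = 8.32*(1 - 1/8) = 7.28, m(A_7) = 7.28
Limit: m(A_n) -> m([0,8.32]) = 8.32


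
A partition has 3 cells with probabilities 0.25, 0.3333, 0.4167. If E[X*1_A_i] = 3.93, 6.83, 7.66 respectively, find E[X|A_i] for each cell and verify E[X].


For each cell A_i: E[X|A_i] = E[X*1_A_i] / P(A_i)
Step 1: E[X|A_1] = 3.93 / 0.25 = 15.72
Step 2: E[X|A_2] = 6.83 / 0.3333 = 20.492049
Step 3: E[X|A_3] = 7.66 / 0.4167 = 18.382529
Verification: E[X] = sum E[X*1_A_i] = 3.93 + 6.83 + 7.66 = 18.42


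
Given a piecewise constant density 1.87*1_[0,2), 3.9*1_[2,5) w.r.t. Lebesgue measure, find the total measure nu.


Integrate each piece of the Radon-Nikodym derivative:
Step 1: integral_0^2 1.87 dx = 1.87*(2-0) = 1.87*2 = 3.74
Step 2: integral_2^5 3.9 dx = 3.9*(5-2) = 3.9*3 = 11.7
Total: 3.74 + 11.7 = 15.44


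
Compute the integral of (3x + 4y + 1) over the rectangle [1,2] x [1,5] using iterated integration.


By Fubini, integrate in x first, then y.
Step 1: Fix y, integrate over x in [1,2]:
  integral(3x + 4y + 1, x=1..2)
  = 3*(2^2 - 1^2)/2 + (4y + 1)*(2 - 1)
  = 4.5 + (4y + 1)*1
  = 4.5 + 4y + 1
  = 5.5 + 4y
Step 2: Integrate over y in [1,5]:
  integral(5.5 + 4y, y=1..5)
  = 5.5*4 + 4*(5^2 - 1^2)/2
  = 22 + 48
  = 70


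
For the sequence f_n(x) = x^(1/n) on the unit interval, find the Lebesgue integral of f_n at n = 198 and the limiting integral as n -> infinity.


At n = 198: f_198(x) = x^(1/198).
Step 1: integral(x^(1/198), 0, 1) = [x^(1/198+1) / (1/198+1)] from 0 to 1
     = 1 / (1/198 + 1) = 1 / ((198+1)/198) = 198/(198+1)
     = 198/199 = 0.994975
Step 2: As n -> infinity, f_n(x) = x^(1/n) -> 1 for x in (0,1], and f_n is increasing in n.
By MCT, lim_n integral(f_n) = integral(lim_n f_n) = integral(1, 0, 1) = 1.
Step 3: Verify convergence: 198/199 = 0.994975 -> 1


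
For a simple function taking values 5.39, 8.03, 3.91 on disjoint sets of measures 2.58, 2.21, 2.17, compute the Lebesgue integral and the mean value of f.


Step 1: Integral = sum(value_i * measure_i)
= 5.39*2.58 + 8.03*2.21 + 3.91*2.17
= 13.9062 + 17.7463 + 8.4847
= 40.1372
Step 2: Total measure of domain = 2.58 + 2.21 + 2.17 = 6.96
Step 3: Average value = 40.1372 / 6.96 = 5.766839


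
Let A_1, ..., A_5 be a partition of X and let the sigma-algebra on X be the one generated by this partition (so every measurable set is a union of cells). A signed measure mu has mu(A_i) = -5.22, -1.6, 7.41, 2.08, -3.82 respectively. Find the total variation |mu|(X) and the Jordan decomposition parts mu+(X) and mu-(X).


Step 1: Every measurable set is a union of atoms (the cells / points), so a Hahn decomposition is
  obtained by grouping atoms by sign: P = union of atoms with mu > 0, N = union of the remaining atoms.
  Atoms in P (indices): 3, 4;  atoms in N (indices): 1, 2, 5
  Positive values: 7.41, 2.08
  Negative values: -5.22, -1.6, -3.82
Step 2: mu+(X) = mu(P) = sum of positive atom values = 9.49
Step 3: mu-(X) = -mu(N) = sum of |negative atom values| = 10.64
Step 4: |mu|(X) = mu+(X) + mu-(X) = 9.49 + 10.64 = 20.13


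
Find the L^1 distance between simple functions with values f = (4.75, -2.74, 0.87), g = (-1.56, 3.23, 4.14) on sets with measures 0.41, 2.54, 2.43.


Step 1: Compute differences f_i - g_i:
  4.75 - -1.56 = 6.31
  -2.74 - 3.23 = -5.97
  0.87 - 4.14 = -3.27
Step 2: Compute |diff|^1 * measure for each set:
  |6.31|^1 * 0.41 = 6.31 * 0.41 = 2.5871
  |-5.97|^1 * 2.54 = 5.97 * 2.54 = 15.1638
  |-3.27|^1 * 2.43 = 3.27 * 2.43 = 7.9461
Step 3: Sum = 25.697
Step 4: ||f-g||_1 = (25.697)^(1/1) = 25.697


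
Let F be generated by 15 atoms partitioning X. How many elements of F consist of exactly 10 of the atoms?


Each element of F is a union of some subset of the 15 atoms.
Elements that are unions of exactly 10 atoms correspond to 10-element subsets of the 15 atoms.
Count = C(15, 10) = 15! / (10! * 5!) = 3003.


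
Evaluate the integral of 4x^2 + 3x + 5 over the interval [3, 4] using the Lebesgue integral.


The Lebesgue integral of a Riemann-integrable function agrees with the Riemann integral.
Antiderivative F(x) = (4/3)x^3 + (3/2)x^2 + 5x
F(4) = (4/3)*4^3 + (3/2)*4^2 + 5*4
     = (4/3)*64 + (3/2)*16 + 5*4
     = 85.333333 + 24 + 20
     = 129.333333
F(3) = 64.5
Integral = F(4) - F(3) = 129.333333 - 64.5 = 64.833333


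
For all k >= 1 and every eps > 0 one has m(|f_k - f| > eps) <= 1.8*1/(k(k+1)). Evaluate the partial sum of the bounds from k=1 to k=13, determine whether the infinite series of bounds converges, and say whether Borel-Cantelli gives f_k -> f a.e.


Step 1: List the terms 1.8*1/(k(k+1)) for k = 1 to 13:
  k=1: 0.9
  k=2: 0.3
  k=3: 0.15
  k=4: 0.09
  k=5: 0.06
  k=6: 0.042857
  k=7: 0.032143
  k=8: 0.025
  k=9: 0.02
  k=10: 0.016364
  k=11: 0.013636
  k=12: 0.011538
  k=13: 0.00989
Step 2: Partial sum = 0.9 + 0.3 + 0.15 + 0.09 + 0.06 + 0.042857 + 0.032143 + 0.025 + 0.02 + 0.016364 + 0.013636 + 0.011538 + 0.00989
     = 1.671429
Step 3: The full series sum_(k>=1) 1.8*1/(k(k+1)) converges (telescoping series sum 1/(k(k+1)) = 1; a constant multiple of a convergent series converges).
Step 4: Fix eps > 0. Since sum_k m(|f_k - f| > eps) < infinity, the Borel-Cantelli lemma gives
        m(limsup_k {|f_k - f| > eps}) = 0, i.e. for a.e. x, |f_k(x) - f(x)| <= eps for all large k.
        Applying this with eps = 1/j for j = 1, 2, ... and intersecting the countably many full-measure sets,
        for a.e. x we get limsup_k |f_k(x) - f(x)| <= 1/j for every j, hence f_k -> f almost everywhere.
Conclusion: series converges; Borel-Cantelli yields f_k -> f a.e.


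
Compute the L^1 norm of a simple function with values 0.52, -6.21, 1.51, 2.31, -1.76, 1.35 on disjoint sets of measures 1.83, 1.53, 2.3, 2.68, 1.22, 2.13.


Step 1: Compute |f_i|^1 for each value:
  |0.52|^1 = 0.52
  |-6.21|^1 = 6.21
  |1.51|^1 = 1.51
  |2.31|^1 = 2.31
  |-1.76|^1 = 1.76
  |1.35|^1 = 1.35
Step 2: Multiply by measures and sum:
  0.52 * 1.83 = 0.9516
  6.21 * 1.53 = 9.5013
  1.51 * 2.3 = 3.473
  2.31 * 2.68 = 6.1908
  1.76 * 1.22 = 2.1472
  1.35 * 2.13 = 2.8755
Sum = 0.9516 + 9.5013 + 3.473 + 6.1908 + 2.1472 + 2.8755 = 25.1394
Step 3: Take the p-th root:
||f||_1 = (25.1394)^(1/1) = 25.1394


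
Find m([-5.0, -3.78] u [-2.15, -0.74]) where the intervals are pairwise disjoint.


For pairwise disjoint intervals, m(union) = sum of lengths.
= (-3.78 - -5.0) + (-0.74 - -2.15)
= 1.22 + 1.41
= 2.63


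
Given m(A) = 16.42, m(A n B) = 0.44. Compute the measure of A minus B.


m(A \ B) = m(A) - m(A n B)
= 16.42 - 0.44
= 15.98


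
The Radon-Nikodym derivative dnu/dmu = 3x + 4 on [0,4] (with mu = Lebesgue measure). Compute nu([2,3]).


nu(A) = integral_A (dnu/dmu) dmu = integral_2^3 (3x + 4) dx
Step 1: Antiderivative F(x) = (3/2)x^2 + 4x
Step 2: F(3) = (3/2)*3^2 + 4*3 = 13.5 + 12 = 25.5
Step 3: F(2) = (3/2)*2^2 + 4*2 = 6 + 8 = 14
Step 4: nu([2,3]) = F(3) - F(2) = 25.5 - 14 = 11.5


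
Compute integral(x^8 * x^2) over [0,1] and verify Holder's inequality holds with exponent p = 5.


Step 1: Exact integral of f*g = integral(x^10, 0, 1) = 1/11
     = 0.090909
Step 2: Holder bound with p=5, q=1.25:
  ||f||_p = (integral x^40 dx)^(1/5) = (1/41)^(1/5) = 0.475821
  ||g||_q = (integral x^2.5 dx)^(1/1.25) = (1/3.5)^(1/1.25) = 0.367067
Step 3: Holder bound = ||f||_p * ||g||_q = 0.475821 * 0.367067 = 0.174658
Verification: 0.090909 <= 0.174658 (Holder holds)


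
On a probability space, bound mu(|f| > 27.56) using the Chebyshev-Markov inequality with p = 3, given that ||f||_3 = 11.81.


Chebyshev/Markov inequality: mu(|f| > eps) <= (||f||_p / eps)^p
Step 1: ||f||_3 / eps = 11.81 / 27.56 = 0.42852
Step 2: Raise to power p = 3:
  (0.42852)^3 = 0.078689
Step 3: Therefore mu(|f| > 27.56) <= 0.078689


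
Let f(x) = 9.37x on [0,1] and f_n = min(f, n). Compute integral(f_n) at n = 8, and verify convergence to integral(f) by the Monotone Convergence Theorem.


f(x) = 9.37x on [0,1]; f_n(x) = min(9.37x, n). At n = 8:
Step 1: f(x) reaches 8 at x = 8/9.37 = 0.853789
Step 2: integral(f_8) = integral(9.37x, 0, 0.853789) + integral(8, 0.853789, 1)
       = 9.37*0.853789^2/2 + 8*(1 - 0.853789)
       = 3.415155 + 1.169691
       = 4.584845
Step 3: As n -> infinity, f_n increases to f, so by MCT integral(f_n) -> integral(f) = 9.37/2 = 4.685.
Convergence: integral(f_8) = 4.584845 -> 4.685 as n -> infinity


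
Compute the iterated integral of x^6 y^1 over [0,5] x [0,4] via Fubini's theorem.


By Fubini's theorem, the double integral factors as a product of single integrals:
Step 1: integral_0^5 x^6 dx = [x^7/7] from 0 to 5
     = 5^7/7 = 11160.714286
Step 2: integral_0^4 y^1 dy = [y^2/2] from 0 to 4
     = 4^2/2 = 8
Step 3: Double integral = 11160.714286 * 8 = 89285.714286


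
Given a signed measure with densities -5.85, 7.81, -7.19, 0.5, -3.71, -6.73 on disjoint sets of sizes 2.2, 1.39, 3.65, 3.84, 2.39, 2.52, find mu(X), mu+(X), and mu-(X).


Step 1: Compute signed measure on each set:
  Set 1: -5.85 * 2.2 = -12.87
  Set 2: 7.81 * 1.39 = 10.8559
  Set 3: -7.19 * 3.65 = -26.2435
  Set 4: 0.5 * 3.84 = 1.92
  Set 5: -3.71 * 2.39 = -8.8669
  Set 6: -6.73 * 2.52 = -16.9596
Step 2: Total signed measure = (-12.87) + (10.8559) + (-26.2435) + (1.92) + (-8.8669) + (-16.9596)
     = -52.1641
Step 3: Positive part mu+(X) = sum of positive contributions = 12.7759
Step 4: Negative part mu-(X) = |sum of negative contributions| = 64.94


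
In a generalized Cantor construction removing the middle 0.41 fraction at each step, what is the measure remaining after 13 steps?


Step 1: At each step, fraction remaining = 1 - 0.41 = 0.59
Step 2: After 13 steps, measure = (0.59)^13
Result = 0.00105


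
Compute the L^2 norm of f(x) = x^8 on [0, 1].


Step 1: ||f||_2 = (integral_0^1 |x^8|^2 dx)^(1/2)
     = (integral_0^1 x^16 dx)^(1/2)
Step 2: integral_0^1 x^16 dx = [x^17/(17)] from 0 to 1 = 1^17/17
     = 1/17 = 0.058824
Step 3: ||f||_2 = (0.058824)^(1/2) = 0.242536


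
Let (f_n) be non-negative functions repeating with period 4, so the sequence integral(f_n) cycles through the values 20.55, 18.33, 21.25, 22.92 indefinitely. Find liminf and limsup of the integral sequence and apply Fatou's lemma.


The sequence (integral(f_n)) is periodic with period 4, repeating the values 20.55, 18.33, 21.25, 22.92 indefinitely.
Step 1: For a periodic sequence, every tail (a_m, a_(m+1), ...) contains all 4 period values infinitely often.
Step 2: Hence inf of every tail = min of the period values = min(20.55, 18.33, 21.25, 22.92) = 18.33.
        liminf_n integral(f_n) = sup over m of (inf of tail from m) = 18.33.
Step 3: Similarly sup of every tail = max of the period values = 22.92.
        limsup_n integral(f_n) = 22.92.
Step 4: Fatou's lemma: integral(liminf_n f_n) <= liminf_n integral(f_n) = 18.33.
        So the integral of the pointwise liminf is at most 18.33.


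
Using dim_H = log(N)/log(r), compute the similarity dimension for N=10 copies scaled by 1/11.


For a self-similar set with N copies scaled by 1/r:
dim_H = log(N)/log(r) = log(10)/log(11)
= 2.302585/2.397895
= 0.960253


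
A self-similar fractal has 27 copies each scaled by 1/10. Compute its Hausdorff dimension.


For a self-similar set with N copies scaled by 1/r:
dim_H = log(N)/log(r) = log(27)/log(10)
= 3.295837/2.302585
= 1.431364


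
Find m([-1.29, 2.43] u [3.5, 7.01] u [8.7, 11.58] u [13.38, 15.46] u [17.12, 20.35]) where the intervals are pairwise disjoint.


For pairwise disjoint intervals, m(union) = sum of lengths.
= (2.43 - -1.29) + (7.01 - 3.5) + (11.58 - 8.7) + (15.46 - 13.38) + (20.35 - 17.12)
= 3.72 + 3.51 + 2.88 + 2.08 + 3.23
= 15.42


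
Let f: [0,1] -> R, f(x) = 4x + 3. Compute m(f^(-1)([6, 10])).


f^(-1)([6, 10]) = {x : 6 <= 4x + 3 <= 10}
Solving: (6 - 3)/4 <= x <= (10 - 3)/4
= [0.75, 1.75]
Intersecting with [0,1]: [0.75, 1]
Measure = 1 - 0.75 = 0.25


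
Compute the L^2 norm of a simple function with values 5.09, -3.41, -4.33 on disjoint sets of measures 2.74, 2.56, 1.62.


Step 1: Compute |f_i|^2 for each value:
  |5.09|^2 = 25.9081
  |-3.41|^2 = 11.6281
  |-4.33|^2 = 18.7489
Step 2: Multiply by measures and sum:
  25.9081 * 2.74 = 70.988194
  11.6281 * 2.56 = 29.767936
  18.7489 * 1.62 = 30.373218
Sum = 70.988194 + 29.767936 + 30.373218 = 131.129348
Step 3: Take the p-th root:
||f||_2 = (131.129348)^(1/2) = 11.451172


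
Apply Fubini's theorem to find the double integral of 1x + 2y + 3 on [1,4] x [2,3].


By Fubini, integrate in x first, then y.
Step 1: Fix y, integrate over x in [1,4]:
  integral(1x + 2y + 3, x=1..4)
  = 1*(4^2 - 1^2)/2 + (2y + 3)*(4 - 1)
  = 7.5 + (2y + 3)*3
  = 7.5 + 6y + 9
  = 16.5 + 6y
Step 2: Integrate over y in [2,3]:
  integral(16.5 + 6y, y=2..3)
  = 16.5*1 + 6*(3^2 - 2^2)/2
  = 16.5 + 15
  = 31.5


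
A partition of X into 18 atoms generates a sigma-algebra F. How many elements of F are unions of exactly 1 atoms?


Each element of F is a union of some subset of the 18 atoms.
Elements that are unions of exactly 1 atoms correspond to 1-element subsets of the 18 atoms.
Count = C(18, 1) = 18! / (1! * 17!) = 18.


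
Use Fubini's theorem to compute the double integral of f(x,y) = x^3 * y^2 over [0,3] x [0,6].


By Fubini's theorem, the double integral factors as a product of single integrals:
Step 1: integral_0^3 x^3 dx = [x^4/4] from 0 to 3
     = 3^4/4 = 20.25
Step 2: integral_0^6 y^2 dy = [y^3/3] from 0 to 6
     = 6^3/3 = 72
Step 3: Double integral = 20.25 * 72 = 1458


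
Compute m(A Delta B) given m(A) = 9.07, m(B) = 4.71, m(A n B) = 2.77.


m(A Delta B) = m(A) + m(B) - 2*m(A n B)
= 9.07 + 4.71 - 2*2.77
= 9.07 + 4.71 - 5.54
= 8.24


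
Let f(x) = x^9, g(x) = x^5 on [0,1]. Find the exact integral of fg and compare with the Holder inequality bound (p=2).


Step 1: Exact integral of f*g = integral(x^14, 0, 1) = 1/15
     = 0.066667
Step 2: Holder bound with p=2, q=2:
  ||f||_p = (integral x^18 dx)^(1/2) = (1/19)^(1/2) = 0.229416
  ||g||_q = (integral x^10 dx)^(1/2) = (1/11)^(1/2) = 0.301511
Step 3: Holder bound = ||f||_p * ||g||_q = 0.229416 * 0.301511 = 0.069171
Verification: 0.066667 <= 0.069171 (Holder holds)


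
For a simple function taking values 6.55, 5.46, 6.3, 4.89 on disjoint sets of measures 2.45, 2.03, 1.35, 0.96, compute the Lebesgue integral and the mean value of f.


Step 1: Integral = sum(value_i * measure_i)
= 6.55*2.45 + 5.46*2.03 + 6.3*1.35 + 4.89*0.96
= 16.0475 + 11.0838 + 8.505 + 4.6944
= 40.3307
Step 2: Total measure of domain = 2.45 + 2.03 + 1.35 + 0.96 = 6.79
Step 3: Average value = 40.3307 / 6.79 = 5.93972


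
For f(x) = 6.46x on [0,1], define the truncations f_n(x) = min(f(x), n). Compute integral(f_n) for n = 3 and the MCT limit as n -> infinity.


f(x) = 6.46x on [0,1]; f_n(x) = min(6.46x, n). At n = 3:
Step 1: f(x) reaches 3 at x = 3/6.46 = 0.464396
Step 2: integral(f_3) = integral(6.46x, 0, 0.464396) + integral(3, 0.464396, 1)
       = 6.46*0.464396^2/2 + 3*(1 - 0.464396)
       = 0.696594 + 1.606811
       = 2.303406
Step 3: As n -> infinity, f_n increases to f, so by MCT integral(f_n) -> integral(f) = 6.46/2 = 3.23.
Convergence: integral(f_3) = 2.303406 -> 3.23 as n -> infinity


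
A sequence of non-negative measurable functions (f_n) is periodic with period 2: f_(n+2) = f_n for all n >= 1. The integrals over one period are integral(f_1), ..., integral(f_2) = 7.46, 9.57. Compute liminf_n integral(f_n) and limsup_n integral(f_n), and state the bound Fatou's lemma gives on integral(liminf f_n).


The sequence (integral(f_n)) is periodic with period 2, repeating the values 7.46, 9.57 indefinitely.
Step 1: For a periodic sequence, every tail (a_m, a_(m+1), ...) contains all 2 period values infinitely often.
Step 2: Hence inf of every tail = min of the period values = min(7.46, 9.57) = 7.46.
        liminf_n integral(f_n) = sup over m of (inf of tail from m) = 7.46.
Step 3: Similarly sup of every tail = max of the period values = 9.57.
        limsup_n integral(f_n) = 9.57.
Step 4: Fatou's lemma: integral(liminf_n f_n) <= liminf_n integral(f_n) = 7.46.
        So the integral of the pointwise liminf is at most 7.46.


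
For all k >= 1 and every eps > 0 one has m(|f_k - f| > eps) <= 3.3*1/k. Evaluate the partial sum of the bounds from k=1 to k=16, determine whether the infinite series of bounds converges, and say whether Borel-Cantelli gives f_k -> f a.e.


Step 1: List the terms 3.3*1/k for k = 1 to 16:
  k=1: 3.3
  k=2: 1.65
  k=3: 1.1
  k=4: 0.825
  k=5: 0.66
  k=6: 0.55
  k=7: 0.471429
  k=8: 0.4125
  k=9: 0.366667
  k=10: 0.33
  k=11: 0.3
  k=12: 0.275
  k=13: 0.253846
  k=14: 0.235714
  k=15: 0.22
  k=16: 0.20625
Step 2: Partial sum = 3.3 + 1.65 + 1.1 + 0.825 + 0.66 + 0.55 + 0.471429 + 0.4125 + 0.366667 + 0.33 + 0.3 + 0.275 + 0.253846 + 0.235714 + 0.22 + 0.20625
     = 11.156406
Step 3: The full series sum_(k>=1) 3.3*1/k diverges (harmonic series, p = 1; a nonzero constant multiple of a divergent series diverges).
Step 4: The (first) Borel-Cantelli lemma requires a summable sequence of measures, so it does not apply here;
        from this bound alone no conclusion about a.e. convergence can be drawn (convergence in measure still
        gives an a.e.-convergent subsequence, but not a.e. convergence of the whole sequence).
Conclusion: series diverges; Borel-Cantelli is inconclusive about a.e. convergence of f_k.


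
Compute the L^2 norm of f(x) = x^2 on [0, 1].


Step 1: ||f||_2 = (integral_0^1 |x^2|^2 dx)^(1/2)
     = (integral_0^1 x^4 dx)^(1/2)
Step 2: integral_0^1 x^4 dx = [x^5/(5)] from 0 to 1 = 1^5/5
     = 1/5 = 0.2
Step 3: ||f||_2 = (0.2)^(1/2) = 0.447214


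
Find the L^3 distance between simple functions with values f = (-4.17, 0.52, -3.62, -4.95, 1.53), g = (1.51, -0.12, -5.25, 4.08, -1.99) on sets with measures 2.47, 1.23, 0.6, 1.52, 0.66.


Step 1: Compute differences f_i - g_i:
  -4.17 - 1.51 = -5.68
  0.52 - -0.12 = 0.64
  -3.62 - -5.25 = 1.63
  -4.95 - 4.08 = -9.03
  1.53 - -1.99 = 3.52
Step 2: Compute |diff|^3 * measure for each set:
  |-5.68|^3 * 2.47 = 183.250432 * 2.47 = 452.628567
  |0.64|^3 * 1.23 = 0.262144 * 1.23 = 0.322437
  |1.63|^3 * 0.6 = 4.330747 * 0.6 = 2.598448
  |-9.03|^3 * 1.52 = 736.314327 * 1.52 = 1119.197777
  |3.52|^3 * 0.66 = 43.614208 * 0.66 = 28.785377
Step 3: Sum = 1603.532607
Step 4: ||f-g||_3 = (1603.532607)^(1/3) = 11.704672


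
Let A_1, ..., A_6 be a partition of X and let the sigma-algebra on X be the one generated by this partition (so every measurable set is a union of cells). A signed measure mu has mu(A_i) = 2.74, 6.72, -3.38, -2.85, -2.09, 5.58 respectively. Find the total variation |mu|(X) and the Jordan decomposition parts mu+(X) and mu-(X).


Step 1: Every measurable set is a union of atoms (the cells / points), so a Hahn decomposition is
  obtained by grouping atoms by sign: P = union of atoms with mu > 0, N = union of the remaining atoms.
  Atoms in P (indices): 1, 2, 6;  atoms in N (indices): 3, 4, 5
  Positive values: 2.74, 6.72, 5.58
  Negative values: -3.38, -2.85, -2.09
Step 2: mu+(X) = mu(P) = sum of positive atom values = 15.04
Step 3: mu-(X) = -mu(N) = sum of |negative atom values| = 8.32
Step 4: |mu|(X) = mu+(X) + mu-(X) = 15.04 + 8.32 = 23.36


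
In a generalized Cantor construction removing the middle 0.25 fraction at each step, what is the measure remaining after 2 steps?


Step 1: At each step, fraction remaining = 1 - 0.25 = 0.75
Step 2: After 2 steps, measure = (0.75)^2
Step 3: Computing the power step by step:
  After step 1: 0.75
  After step 2: 0.5625
Result = 0.5625


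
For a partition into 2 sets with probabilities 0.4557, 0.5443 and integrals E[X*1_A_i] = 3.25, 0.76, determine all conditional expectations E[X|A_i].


For each cell A_i: E[X|A_i] = E[X*1_A_i] / P(A_i)
Step 1: E[X|A_1] = 3.25 / 0.4557 = 7.131885
Step 2: E[X|A_2] = 0.76 / 0.5443 = 1.396289
Verification: E[X] = sum E[X*1_A_i] = 3.25 + 0.76 = 4.01


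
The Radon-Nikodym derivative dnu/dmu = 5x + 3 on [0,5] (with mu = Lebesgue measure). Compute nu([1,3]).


nu(A) = integral_A (dnu/dmu) dmu = integral_1^3 (5x + 3) dx
Step 1: Antiderivative F(x) = (5/2)x^2 + 3x
Step 2: F(3) = (5/2)*3^2 + 3*3 = 22.5 + 9 = 31.5
Step 3: F(1) = (5/2)*1^2 + 3*1 = 2.5 + 3 = 5.5
Step 4: nu([1,3]) = F(3) - F(1) = 31.5 - 5.5 = 26


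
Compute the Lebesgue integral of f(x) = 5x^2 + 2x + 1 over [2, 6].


The Lebesgue integral of a Riemann-integrable function agrees with the Riemann integral.
Antiderivative F(x) = (5/3)x^3 + (2/2)x^2 + 1x
F(6) = (5/3)*6^3 + (2/2)*6^2 + 1*6
     = (5/3)*216 + (2/2)*36 + 1*6
     = 360 + 36 + 6
     = 402
F(2) = 19.333333
Integral = F(6) - F(2) = 402 - 19.333333 = 382.666667


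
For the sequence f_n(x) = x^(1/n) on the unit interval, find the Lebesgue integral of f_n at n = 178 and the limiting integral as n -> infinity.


At n = 178: f_178(x) = x^(1/178).
Step 1: integral(x^(1/178), 0, 1) = [x^(1/178+1) / (1/178+1)] from 0 to 1
     = 1 / (1/178 + 1) = 1 / ((178+1)/178) = 178/(178+1)
     = 178/179 = 0.994413
Step 2: As n -> infinity, f_n(x) = x^(1/n) -> 1 for x in (0,1], and f_n is increasing in n.
By MCT, lim_n integral(f_n) = integral(lim_n f_n) = integral(1, 0, 1) = 1.
Step 3: Verify convergence: 178/179 = 0.994413 -> 1
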